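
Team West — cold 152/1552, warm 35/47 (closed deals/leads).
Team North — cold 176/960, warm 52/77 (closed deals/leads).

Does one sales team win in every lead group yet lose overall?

No

Cold: Team West 152/1552 = 9.8%, Team North 176/960 = 18.3% → Team North
Warm: Team West 35/47 = 74.5%, Team North 52/77 = 67.5% → Team West
Overall: Team West 187/1599 = 11.7%, Team North 228/1037 = 22.0% → Team North
Neither sweeps: Team West wins 1 of 2 groups, Team North wins 1. Team North wins overall but not every group — no Simpson reversal.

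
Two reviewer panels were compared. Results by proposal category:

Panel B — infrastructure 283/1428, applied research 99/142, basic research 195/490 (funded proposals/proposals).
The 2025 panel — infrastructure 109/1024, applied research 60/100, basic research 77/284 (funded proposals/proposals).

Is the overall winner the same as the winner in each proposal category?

Infrastructure: Panel B 283/1428 = 19.8%, the 2025 panel 109/1024 = 10.6% → Panel B
Applied research: Panel B 99/142 = 69.7%, the 2025 panel 60/100 = 60.0% → Panel B
Basic research: Panel B 195/490 = 39.8%, the 2025 panel 77/284 = 27.1% → Panel B
Overall: Panel B 577/2060 = 28.0%, the 2025 panel 246/1408 = 17.5% → Panel B
Panel B wins overall and in every proposal group — no reversal.

Yes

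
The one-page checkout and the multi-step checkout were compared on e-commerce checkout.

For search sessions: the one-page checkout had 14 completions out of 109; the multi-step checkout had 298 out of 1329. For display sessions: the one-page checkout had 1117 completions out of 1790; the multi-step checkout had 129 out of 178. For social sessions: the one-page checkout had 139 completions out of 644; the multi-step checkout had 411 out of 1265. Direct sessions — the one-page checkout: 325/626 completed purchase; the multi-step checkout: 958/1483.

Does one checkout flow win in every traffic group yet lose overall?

Search: the one-page checkout 14/109 = 12.8%, the multi-step checkout 298/1329 = 22.4% → the multi-step checkout
Display: the one-page checkout 1117/1790 = 62.4%, the multi-step checkout 129/178 = 72.5% → the multi-step checkout
Social: the one-page checkout 139/644 = 21.6%, the multi-step checkout 411/1265 = 32.5% → the multi-step checkout
Direct: the one-page checkout 325/626 = 51.9%, the multi-step checkout 958/1483 = 64.6% → the multi-step checkout
Overall: the one-page checkout 1595/3169 = 50.3%, the multi-step checkout 1796/4255 = 42.2% → the one-page checkout
The multi-step checkout wins each traffic group but the one-page checkout wins overall — the comparison reverses. The multi-step checkout's sessions skew toward search, which has a lower base rate.

Yes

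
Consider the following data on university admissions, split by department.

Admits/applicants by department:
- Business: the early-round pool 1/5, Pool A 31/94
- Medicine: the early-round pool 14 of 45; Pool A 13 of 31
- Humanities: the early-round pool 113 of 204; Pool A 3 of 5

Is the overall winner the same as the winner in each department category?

Business: the early-round pool 1/5 = 20.0%, Pool A 31/94 = 33.0% → Pool A
Medicine: the early-round pool 14/45 = 31.1%, Pool A 13/31 = 41.9% → Pool A
Humanities: the early-round pool 113/204 = 55.4%, Pool A 3/5 = 60.0% → Pool A
Overall: the early-round pool 128/254 = 50.4%, Pool A 47/130 = 36.2% → the early-round pool
Pool A wins each department group but the early-round pool wins overall — the comparison reverses. Pool A's applicants skew toward Business, which has a lower base rate.

No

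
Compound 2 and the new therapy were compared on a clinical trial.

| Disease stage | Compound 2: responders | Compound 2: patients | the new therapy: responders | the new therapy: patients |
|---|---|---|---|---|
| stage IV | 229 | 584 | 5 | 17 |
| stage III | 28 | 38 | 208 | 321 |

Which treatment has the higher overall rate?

the new therapy

Stage IV: Compound 2 229/584 = 39.2%, the new therapy 5/17 = 29.4% → Compound 2
Stage III: Compound 2 28/38 = 73.7%, the new therapy 208/321 = 64.8% → Compound 2
Overall: Compound 2 257/622 = 41.3%, the new therapy 213/338 = 63.0% → the new therapy
(Compound 2 wins every disease group but the new therapy wins overall — Compound 2's patients skew toward the low-rate stage IV group.)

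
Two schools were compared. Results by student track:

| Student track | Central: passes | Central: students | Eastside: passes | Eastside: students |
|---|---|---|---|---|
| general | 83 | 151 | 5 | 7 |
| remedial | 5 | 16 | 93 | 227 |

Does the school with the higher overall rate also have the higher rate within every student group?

No

General: Central 83/151 = 55.0%, Eastside 5/7 = 71.4% → Eastside
Remedial: Central 5/16 = 31.2%, Eastside 93/227 = 41.0% → Eastside
Overall: Central 88/167 = 52.7%, Eastside 98/234 = 41.9% → Central
Eastside wins each student group but Central wins overall — the comparison reverses. Eastside's students skew toward remedial, which has a lower base rate.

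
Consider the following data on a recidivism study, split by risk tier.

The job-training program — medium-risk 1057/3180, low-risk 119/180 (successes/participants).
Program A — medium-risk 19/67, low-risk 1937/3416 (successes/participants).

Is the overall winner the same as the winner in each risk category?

No

Medium-risk: the job-training program 1057/3180 = 33.2%, Program A 19/67 = 28.4% → the job-training program
Low-risk: the job-training program 119/180 = 66.1%, Program A 1937/3416 = 56.7% → the job-training program
Overall: the job-training program 1176/3360 = 35.0%, Program A 1956/3483 = 56.2% → Program A
The job-training program wins each risk group but Program A wins overall — the comparison reverses. The job-training program's participants skew toward medium-risk, which has a lower base rate.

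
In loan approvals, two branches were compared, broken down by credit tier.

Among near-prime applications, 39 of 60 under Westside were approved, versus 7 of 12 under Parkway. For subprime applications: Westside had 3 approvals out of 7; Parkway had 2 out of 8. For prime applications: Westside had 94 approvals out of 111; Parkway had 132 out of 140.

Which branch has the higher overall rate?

Near-prime: Westside 39/60 = 65.0%, Parkway 7/12 = 58.3% → Westside
Subprime: Westside 3/7 = 42.9%, Parkway 2/8 = 25.0% → Westside
Prime: Westside 94/111 = 84.7%, Parkway 132/140 = 94.3% → Parkway
Overall: Westside 136/178 = 76.4%, Parkway 141/160 = 88.1% → Parkway
(Neither sweeps every credit group, but Parkway has the higher pooled rate.)

Parkway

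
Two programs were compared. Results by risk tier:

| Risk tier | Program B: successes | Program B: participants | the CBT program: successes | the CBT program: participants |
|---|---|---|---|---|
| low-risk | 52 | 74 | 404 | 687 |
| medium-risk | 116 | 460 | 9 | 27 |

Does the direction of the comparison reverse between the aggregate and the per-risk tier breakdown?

Low-risk: Program B 52/74 = 70.3%, the CBT program 404/687 = 58.8% → Program B
Medium-risk: Program B 116/460 = 25.2%, the CBT program 9/27 = 33.3% → the CBT program
Overall: Program B 168/534 = 31.5%, the CBT program 413/714 = 57.8% → the CBT program
Neither sweeps: Program B wins 1 of 2 groups, the CBT program wins 1. The CBT program wins overall but not every group — no Simpson reversal.

No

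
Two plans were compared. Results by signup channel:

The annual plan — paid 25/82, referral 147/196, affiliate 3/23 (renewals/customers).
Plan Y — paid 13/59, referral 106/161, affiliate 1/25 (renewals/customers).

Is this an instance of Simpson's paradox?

No

Paid: the annual plan 25/82 = 30.5%, Plan Y 13/59 = 22.0% → the annual plan
Referral: the annual plan 147/196 = 75.0%, Plan Y 106/161 = 65.8% → the annual plan
Affiliate: the annual plan 3/23 = 13.0%, Plan Y 1/25 = 4.0% → the annual plan
Overall: the annual plan 175/301 = 58.1%, Plan Y 120/245 = 49.0% → the annual plan
The annual plan wins overall and in every signup group — no reversal.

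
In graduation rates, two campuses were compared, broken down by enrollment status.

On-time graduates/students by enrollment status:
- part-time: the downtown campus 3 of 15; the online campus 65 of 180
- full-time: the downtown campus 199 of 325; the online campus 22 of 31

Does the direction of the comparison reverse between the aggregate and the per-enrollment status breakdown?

Yes

Part-time: the downtown campus 3/15 = 20.0%, the online campus 65/180 = 36.1% → the online campus
Full-time: the downtown campus 199/325 = 61.2%, the online campus 22/31 = 71.0% → the online campus
Overall: the downtown campus 202/340 = 59.4%, the online campus 87/211 = 41.2% → the downtown campus
The online campus wins each enrollment group but the downtown campus wins overall — the comparison reverses. The online campus's students skew toward part-time, which has a lower base rate.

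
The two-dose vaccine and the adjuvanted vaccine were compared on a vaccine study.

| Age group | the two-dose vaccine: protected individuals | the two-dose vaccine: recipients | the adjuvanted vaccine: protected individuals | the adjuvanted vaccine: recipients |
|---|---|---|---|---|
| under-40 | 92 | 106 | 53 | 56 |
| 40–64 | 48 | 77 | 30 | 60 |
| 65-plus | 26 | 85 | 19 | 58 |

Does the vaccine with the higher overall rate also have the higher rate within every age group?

Under-40: the two-dose vaccine 92/106 = 86.8%, the adjuvanted vaccine 53/56 = 94.6% → the adjuvanted vaccine
40–64: the two-dose vaccine 48/77 = 62.3%, the adjuvanted vaccine 30/60 = 50.0% → the two-dose vaccine
65-plus: the two-dose vaccine 26/85 = 30.6%, the adjuvanted vaccine 19/58 = 32.8% → the adjuvanted vaccine
Overall: the two-dose vaccine 166/268 = 61.9%, the adjuvanted vaccine 102/174 = 58.6% → the two-dose vaccine
Neither sweeps: the two-dose vaccine wins 1 of 3 groups, the adjuvanted vaccine wins 2. The two-dose vaccine wins overall but not every group — no Simpson reversal.

No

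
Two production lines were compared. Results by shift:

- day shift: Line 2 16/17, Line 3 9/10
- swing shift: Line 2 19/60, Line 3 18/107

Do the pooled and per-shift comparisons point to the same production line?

Yes

Day shift: Line 2 16/17 = 94.1%, Line 3 9/10 = 90.0% → Line 2
Swing shift: Line 2 19/60 = 31.7%, Line 3 18/107 = 16.8% → Line 2
Overall: Line 2 35/77 = 45.5%, Line 3 27/117 = 23.1% → Line 2
Line 2 wins overall and in every shift group — no reversal.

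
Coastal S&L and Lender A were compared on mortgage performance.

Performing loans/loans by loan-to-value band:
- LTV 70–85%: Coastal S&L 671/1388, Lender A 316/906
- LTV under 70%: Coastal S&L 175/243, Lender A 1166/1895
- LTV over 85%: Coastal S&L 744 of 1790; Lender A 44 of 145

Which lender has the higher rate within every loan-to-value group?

Coastal S&L

LTV 70–85%: Coastal S&L 671/1388 = 48.3%, Lender A 316/906 = 34.9% → Coastal S&L
LTV under 70%: Coastal S&L 175/243 = 72.0%, Lender A 1166/1895 = 61.5% → Coastal S&L
LTV over 85%: Coastal S&L 744/1790 = 41.6%, Lender A 44/145 = 30.3% → Coastal S&L
Coastal S&L has the higher rate in all 3 groups.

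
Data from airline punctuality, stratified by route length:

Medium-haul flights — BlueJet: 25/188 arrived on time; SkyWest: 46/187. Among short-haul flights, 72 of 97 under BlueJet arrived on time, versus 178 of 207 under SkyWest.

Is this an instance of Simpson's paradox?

Medium-haul: BlueJet 25/188 = 13.3%, SkyWest 46/187 = 24.6% → SkyWest
Short-haul: BlueJet 72/97 = 74.2%, SkyWest 178/207 = 86.0% → SkyWest
Overall: BlueJet 97/285 = 34.0%, SkyWest 224/394 = 56.9% → SkyWest
SkyWest wins overall and in every route group — no reversal.

No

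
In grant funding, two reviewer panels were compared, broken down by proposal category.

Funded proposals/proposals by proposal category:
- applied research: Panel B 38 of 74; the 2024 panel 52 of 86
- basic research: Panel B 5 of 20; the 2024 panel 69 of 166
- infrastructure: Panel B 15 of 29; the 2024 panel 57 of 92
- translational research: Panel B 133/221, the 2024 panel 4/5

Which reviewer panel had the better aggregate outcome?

Applied research: Panel B 38/74 = 51.4%, the 2024 panel 52/86 = 60.5% → the 2024 panel
Basic research: Panel B 5/20 = 25.0%, the 2024 panel 69/166 = 41.6% → the 2024 panel
Infrastructure: Panel B 15/29 = 51.7%, the 2024 panel 57/92 = 62.0% → the 2024 panel
Translational research: Panel B 133/221 = 60.2%, the 2024 panel 4/5 = 80.0% → the 2024 panel
Overall: Panel B 191/344 = 55.5%, the 2024 panel 182/349 = 52.1% → Panel B
(The 2024 panel wins every proposal group but Panel B wins overall — the 2024 panel's proposals skew toward the low-rate basic research group.)

Panel B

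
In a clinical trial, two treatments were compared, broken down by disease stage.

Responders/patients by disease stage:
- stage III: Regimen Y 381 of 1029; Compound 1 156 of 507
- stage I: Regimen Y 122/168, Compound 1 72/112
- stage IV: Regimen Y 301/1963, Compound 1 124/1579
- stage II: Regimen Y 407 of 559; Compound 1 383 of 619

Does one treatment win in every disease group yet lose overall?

Stage III: Regimen Y 381/1029 = 37.0%, Compound 1 156/507 = 30.8% → Regimen Y
Stage I: Regimen Y 122/168 = 72.6%, Compound 1 72/112 = 64.3% → Regimen Y
Stage IV: Regimen Y 301/1963 = 15.3%, Compound 1 124/1579 = 7.9% → Regimen Y
Stage II: Regimen Y 407/559 = 72.8%, Compound 1 383/619 = 61.9% → Regimen Y
Overall: Regimen Y 1211/3719 = 32.6%, Compound 1 735/2817 = 26.1% → Regimen Y
Regimen Y wins overall and in every disease group — no reversal.

No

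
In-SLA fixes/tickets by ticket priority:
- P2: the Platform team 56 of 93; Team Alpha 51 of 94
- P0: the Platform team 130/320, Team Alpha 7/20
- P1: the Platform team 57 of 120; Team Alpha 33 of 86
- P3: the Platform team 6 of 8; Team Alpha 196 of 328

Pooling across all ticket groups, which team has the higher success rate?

P2: the Platform team 56/93 = 60.2%, Team Alpha 51/94 = 54.3% → the Platform team
P0: the Platform team 130/320 = 40.6%, Team Alpha 7/20 = 35.0% → the Platform team
P1: the Platform team 57/120 = 47.5%, Team Alpha 33/86 = 38.4% → the Platform team
P3: the Platform team 6/8 = 75.0%, Team Alpha 196/328 = 59.8% → the Platform team
Overall: the Platform team 249/541 = 46.0%, Team Alpha 287/528 = 54.4% → Team Alpha
(The Platform team wins every ticket group but Team Alpha wins overall — the Platform team's tickets skew toward the low-rate P0 group.)

Team Alpha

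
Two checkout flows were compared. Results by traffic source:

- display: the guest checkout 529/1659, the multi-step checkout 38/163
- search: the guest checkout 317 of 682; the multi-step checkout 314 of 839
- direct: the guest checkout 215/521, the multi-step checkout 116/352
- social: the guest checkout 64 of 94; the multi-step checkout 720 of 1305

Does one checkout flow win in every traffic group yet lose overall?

Display: the guest checkout 529/1659 = 31.9%, the multi-step checkout 38/163 = 23.3% → the guest checkout
Search: the guest checkout 317/682 = 46.5%, the multi-step checkout 314/839 = 37.4% → the guest checkout
Direct: the guest checkout 215/521 = 41.3%, the multi-step checkout 116/352 = 33.0% → the guest checkout
Social: the guest checkout 64/94 = 68.1%, the multi-step checkout 720/1305 = 55.2% → the guest checkout
Overall: the guest checkout 1125/2956 = 38.1%, the multi-step checkout 1188/2659 = 44.7% → the multi-step checkout
The guest checkout wins each traffic group but the multi-step checkout wins overall — the comparison reverses. The guest checkout's sessions skew toward display, which has a lower base rate.

Yes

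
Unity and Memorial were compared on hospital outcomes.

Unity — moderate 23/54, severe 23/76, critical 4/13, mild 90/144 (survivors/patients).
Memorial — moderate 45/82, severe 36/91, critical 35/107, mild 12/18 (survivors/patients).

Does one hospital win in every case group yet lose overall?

Yes

Moderate: Unity 23/54 = 42.6%, Memorial 45/82 = 54.9% → Memorial
Severe: Unity 23/76 = 30.3%, Memorial 36/91 = 39.6% → Memorial
Critical: Unity 4/13 = 30.8%, Memorial 35/107 = 32.7% → Memorial
Mild: Unity 90/144 = 62.5%, Memorial 12/18 = 66.7% → Memorial
Overall: Unity 140/287 = 48.8%, Memorial 128/298 = 43.0% → Unity
Memorial wins each case group but Unity wins overall — the comparison reverses. Memorial's patients skew toward critical, which has a lower base rate.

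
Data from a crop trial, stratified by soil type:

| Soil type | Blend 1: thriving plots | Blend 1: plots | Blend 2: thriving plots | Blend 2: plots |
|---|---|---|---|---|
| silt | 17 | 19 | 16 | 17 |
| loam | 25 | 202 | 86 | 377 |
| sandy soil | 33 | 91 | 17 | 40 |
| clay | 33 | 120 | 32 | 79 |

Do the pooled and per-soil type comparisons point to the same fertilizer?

Yes

Silt: Blend 1 17/19 = 89.5%, Blend 2 16/17 = 94.1% → Blend 2
Loam: Blend 1 25/202 = 12.4%, Blend 2 86/377 = 22.8% → Blend 2
Sandy soil: Blend 1 33/91 = 36.3%, Blend 2 17/40 = 42.5% → Blend 2
Clay: Blend 1 33/120 = 27.5%, Blend 2 32/79 = 40.5% → Blend 2
Overall: Blend 1 108/432 = 25.0%, Blend 2 151/513 = 29.4% → Blend 2
Blend 2 wins overall and in every soil group — no reversal.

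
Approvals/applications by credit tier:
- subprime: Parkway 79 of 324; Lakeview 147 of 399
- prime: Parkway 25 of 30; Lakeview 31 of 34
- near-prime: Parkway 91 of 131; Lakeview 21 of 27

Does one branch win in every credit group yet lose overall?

Subprime: Parkway 79/324 = 24.4%, Lakeview 147/399 = 36.8% → Lakeview
Prime: Parkway 25/30 = 83.3%, Lakeview 31/34 = 91.2% → Lakeview
Near-prime: Parkway 91/131 = 69.5%, Lakeview 21/27 = 77.8% → Lakeview
Overall: Parkway 195/485 = 40.2%, Lakeview 199/460 = 43.3% → Lakeview
Lakeview wins overall and in every credit group — no reversal.

No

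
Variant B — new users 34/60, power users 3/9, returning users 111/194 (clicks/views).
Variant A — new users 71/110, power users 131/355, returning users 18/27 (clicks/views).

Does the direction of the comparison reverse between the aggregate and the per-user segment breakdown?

New users: Variant B 34/60 = 56.7%, Variant A 71/110 = 64.5% → Variant A
Power users: Variant B 3/9 = 33.3%, Variant A 131/355 = 36.9% → Variant A
Returning users: Variant B 111/194 = 57.2%, Variant A 18/27 = 66.7% → Variant A
Overall: Variant B 148/263 = 56.3%, Variant A 220/492 = 44.7% → Variant B
Variant A wins each user group but Variant B wins overall — the comparison reverses. Variant A's views skew toward power users, which has a lower base rate.

Yes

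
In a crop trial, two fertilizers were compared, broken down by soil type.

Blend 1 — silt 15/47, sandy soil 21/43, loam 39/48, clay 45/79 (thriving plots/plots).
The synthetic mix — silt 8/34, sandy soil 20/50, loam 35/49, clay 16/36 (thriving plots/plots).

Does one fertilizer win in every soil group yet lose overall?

Silt: Blend 1 15/47 = 31.9%, the synthetic mix 8/34 = 23.5% → Blend 1
Sandy soil: Blend 1 21/43 = 48.8%, the synthetic mix 20/50 = 40.0% → Blend 1
Loam: Blend 1 39/48 = 81.2%, the synthetic mix 35/49 = 71.4% → Blend 1
Clay: Blend 1 45/79 = 57.0%, the synthetic mix 16/36 = 44.4% → Blend 1
Overall: Blend 1 120/217 = 55.3%, the synthetic mix 79/169 = 46.7% → Blend 1
Blend 1 wins overall and in every soil group — no reversal.

No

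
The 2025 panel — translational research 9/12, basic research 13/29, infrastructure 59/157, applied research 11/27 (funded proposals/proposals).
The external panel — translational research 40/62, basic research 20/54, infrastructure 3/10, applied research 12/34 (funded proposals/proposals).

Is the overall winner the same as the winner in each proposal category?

Translational research: the 2025 panel 9/12 = 75.0%, the external panel 40/62 = 64.5% → the 2025 panel
Basic research: the 2025 panel 13/29 = 44.8%, the external panel 20/54 = 37.0% → the 2025 panel
Infrastructure: the 2025 panel 59/157 = 37.6%, the external panel 3/10 = 30.0% → the 2025 panel
Applied research: the 2025 panel 11/27 = 40.7%, the external panel 12/34 = 35.3% → the 2025 panel
Overall: the 2025 panel 92/225 = 40.9%, the external panel 75/160 = 46.9% → the external panel
The 2025 panel wins each proposal group but the external panel wins overall — the comparison reverses. The 2025 panel's proposals skew toward infrastructure, which has a lower base rate.

No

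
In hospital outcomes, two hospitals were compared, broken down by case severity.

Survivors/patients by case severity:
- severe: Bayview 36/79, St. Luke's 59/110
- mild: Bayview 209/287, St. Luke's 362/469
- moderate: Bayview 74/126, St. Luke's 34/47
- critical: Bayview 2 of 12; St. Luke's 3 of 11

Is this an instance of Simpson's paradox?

Severe: Bayview 36/79 = 45.6%, St. Luke's 59/110 = 53.6% → St. Luke's
Mild: Bayview 209/287 = 72.8%, St. Luke's 362/469 = 77.2% → St. Luke's
Moderate: Bayview 74/126 = 58.7%, St. Luke's 34/47 = 72.3% → St. Luke's
Critical: Bayview 2/12 = 16.7%, St. Luke's 3/11 = 27.3% → St. Luke's
Overall: Bayview 321/504 = 63.7%, St. Luke's 458/637 = 71.9% → St. Luke's
St. Luke's wins overall and in every case group — no reversal.

No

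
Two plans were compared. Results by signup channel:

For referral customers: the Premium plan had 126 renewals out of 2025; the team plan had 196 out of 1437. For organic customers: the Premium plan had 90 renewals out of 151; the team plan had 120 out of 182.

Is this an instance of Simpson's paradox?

No

Referral: the Premium plan 126/2025 = 6.2%, the team plan 196/1437 = 13.6% → the team plan
Organic: the Premium plan 90/151 = 59.6%, the team plan 120/182 = 65.9% → the team plan
Overall: the Premium plan 216/2176 = 9.9%, the team plan 316/1619 = 19.5% → the team plan
The team plan wins overall and in every signup group — no reversal.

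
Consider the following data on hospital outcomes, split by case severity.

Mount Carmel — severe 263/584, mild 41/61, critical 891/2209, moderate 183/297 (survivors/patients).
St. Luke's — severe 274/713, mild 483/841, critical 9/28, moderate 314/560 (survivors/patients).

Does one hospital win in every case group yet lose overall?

Yes

Severe: Mount Carmel 263/584 = 45.0%, St. Luke's 274/713 = 38.4% → Mount Carmel
Mild: Mount Carmel 41/61 = 67.2%, St. Luke's 483/841 = 57.4% → Mount Carmel
Critical: Mount Carmel 891/2209 = 40.3%, St. Luke's 9/28 = 32.1% → Mount Carmel
Moderate: Mount Carmel 183/297 = 61.6%, St. Luke's 314/560 = 56.1% → Mount Carmel
Overall: Mount Carmel 1378/3151 = 43.7%, St. Luke's 1080/2142 = 50.4% → St. Luke's
Mount Carmel wins each case group but St. Luke's wins overall — the comparison reverses. Mount Carmel's patients skew toward critical, which has a lower base rate.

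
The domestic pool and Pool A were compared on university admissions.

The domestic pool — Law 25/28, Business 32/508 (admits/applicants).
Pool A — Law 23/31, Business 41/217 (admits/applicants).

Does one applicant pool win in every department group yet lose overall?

No

Law: the domestic pool 25/28 = 89.3%, Pool A 23/31 = 74.2% → the domestic pool
Business: the domestic pool 32/508 = 6.3%, Pool A 41/217 = 18.9% → Pool A
Overall: the domestic pool 57/536 = 10.6%, Pool A 64/248 = 25.8% → Pool A
Neither sweeps: the domestic pool wins 1 of 2 groups, Pool A wins 1. Pool A wins overall but not every group — no Simpson reversal.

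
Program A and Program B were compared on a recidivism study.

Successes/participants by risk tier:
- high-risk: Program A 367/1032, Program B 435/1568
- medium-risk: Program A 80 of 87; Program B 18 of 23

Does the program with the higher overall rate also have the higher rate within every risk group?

High-risk: Program A 367/1032 = 35.6%, Program B 435/1568 = 27.7% → Program A
Medium-risk: Program A 80/87 = 92.0%, Program B 18/23 = 78.3% → Program A
Overall: Program A 447/1119 = 39.9%, Program B 453/1591 = 28.5% → Program A
Program A wins overall and in every risk group — no reversal.

Yes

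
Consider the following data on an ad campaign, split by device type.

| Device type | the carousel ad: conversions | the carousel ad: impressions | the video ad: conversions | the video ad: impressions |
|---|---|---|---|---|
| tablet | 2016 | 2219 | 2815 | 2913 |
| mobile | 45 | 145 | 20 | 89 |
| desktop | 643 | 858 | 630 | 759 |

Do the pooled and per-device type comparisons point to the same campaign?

Tablet: the carousel ad 2016/2219 = 90.9%, the video ad 2815/2913 = 96.6% → the video ad
Mobile: the carousel ad 45/145 = 31.0%, the video ad 20/89 = 22.5% → the carousel ad
Desktop: the carousel ad 643/858 = 74.9%, the video ad 630/759 = 83.0% → the video ad
Overall: the carousel ad 2704/3222 = 83.9%, the video ad 3465/3761 = 92.1% → the video ad
Neither sweeps: the carousel ad wins 1 of 3 groups, the video ad wins 2. The video ad wins overall but not every group — no Simpson reversal.

No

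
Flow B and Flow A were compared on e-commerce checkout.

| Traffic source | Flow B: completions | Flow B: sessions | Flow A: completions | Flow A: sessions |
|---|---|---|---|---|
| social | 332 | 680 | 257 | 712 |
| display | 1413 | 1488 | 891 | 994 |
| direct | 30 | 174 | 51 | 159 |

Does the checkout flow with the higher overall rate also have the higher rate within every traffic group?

No

Social: Flow B 332/680 = 48.8%, Flow A 257/712 = 36.1% → Flow B
Display: Flow B 1413/1488 = 95.0%, Flow A 891/994 = 89.6% → Flow B
Direct: Flow B 30/174 = 17.2%, Flow A 51/159 = 32.1% → Flow A
Overall: Flow B 1775/2342 = 75.8%, Flow A 1199/1865 = 64.3% → Flow B
Neither sweeps: Flow B wins 2 of 3 groups, Flow A wins 1. Flow B wins overall but not every group — no Simpson reversal.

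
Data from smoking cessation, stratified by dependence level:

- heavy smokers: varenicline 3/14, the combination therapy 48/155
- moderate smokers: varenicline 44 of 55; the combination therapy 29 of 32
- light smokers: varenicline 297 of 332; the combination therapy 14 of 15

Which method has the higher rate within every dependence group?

the combination therapy

Heavy smokers: varenicline 3/14 = 21.4%, the combination therapy 48/155 = 31.0% → the combination therapy
Moderate smokers: varenicline 44/55 = 80.0%, the combination therapy 29/32 = 90.6% → the combination therapy
Light smokers: varenicline 297/332 = 89.5%, the combination therapy 14/15 = 93.3% → the combination therapy
The combination therapy has the higher rate in all 3 groups.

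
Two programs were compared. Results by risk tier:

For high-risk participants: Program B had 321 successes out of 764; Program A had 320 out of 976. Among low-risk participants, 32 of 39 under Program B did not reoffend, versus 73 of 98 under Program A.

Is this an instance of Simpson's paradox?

High-risk: Program B 321/764 = 42.0%, Program A 320/976 = 32.8% → Program B
Low-risk: Program B 32/39 = 82.1%, Program A 73/98 = 74.5% → Program B
Overall: Program B 353/803 = 44.0%, Program A 393/1074 = 36.6% → Program B
Program B wins overall and in every risk group — no reversal.

No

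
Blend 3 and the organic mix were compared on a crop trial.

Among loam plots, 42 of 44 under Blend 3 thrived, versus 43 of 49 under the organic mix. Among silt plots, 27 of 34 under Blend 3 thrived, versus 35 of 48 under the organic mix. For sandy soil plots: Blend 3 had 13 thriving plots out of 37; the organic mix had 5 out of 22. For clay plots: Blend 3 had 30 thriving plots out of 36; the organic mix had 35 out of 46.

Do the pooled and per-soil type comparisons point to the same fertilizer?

Yes

Loam: Blend 3 42/44 = 95.5%, the organic mix 43/49 = 87.8% → Blend 3
Silt: Blend 3 27/34 = 79.4%, the organic mix 35/48 = 72.9% → Blend 3
Sandy soil: Blend 3 13/37 = 35.1%, the organic mix 5/22 = 22.7% → Blend 3
Clay: Blend 3 30/36 = 83.3%, the organic mix 35/46 = 76.1% → Blend 3
Overall: Blend 3 112/151 = 74.2%, the organic mix 118/165 = 71.5% → Blend 3
Blend 3 wins overall and in every soil group — no reversal.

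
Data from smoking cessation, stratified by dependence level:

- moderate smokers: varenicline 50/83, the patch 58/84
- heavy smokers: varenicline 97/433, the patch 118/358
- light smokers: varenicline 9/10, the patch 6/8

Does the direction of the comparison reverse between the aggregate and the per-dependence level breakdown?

No

Moderate smokers: varenicline 50/83 = 60.2%, the patch 58/84 = 69.0% → the patch
Heavy smokers: varenicline 97/433 = 22.4%, the patch 118/358 = 33.0% → the patch
Light smokers: varenicline 9/10 = 90.0%, the patch 6/8 = 75.0% → varenicline
Overall: varenicline 156/526 = 29.7%, the patch 182/450 = 40.4% → the patch
Neither sweeps: varenicline wins 1 of 3 groups, the patch wins 2. The patch wins overall but not every group — no Simpson reversal.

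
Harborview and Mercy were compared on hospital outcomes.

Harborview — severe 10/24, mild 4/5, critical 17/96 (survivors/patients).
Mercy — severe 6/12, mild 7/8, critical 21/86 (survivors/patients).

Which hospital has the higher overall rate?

Mercy

Severe: Harborview 10/24 = 41.7%, Mercy 6/12 = 50.0% → Mercy
Mild: Harborview 4/5 = 80.0%, Mercy 7/8 = 87.5% → Mercy
Critical: Harborview 17/96 = 17.7%, Mercy 21/86 = 24.4% → Mercy
Overall: Harborview 31/125 = 24.8%, Mercy 34/106 = 32.1% → Mercy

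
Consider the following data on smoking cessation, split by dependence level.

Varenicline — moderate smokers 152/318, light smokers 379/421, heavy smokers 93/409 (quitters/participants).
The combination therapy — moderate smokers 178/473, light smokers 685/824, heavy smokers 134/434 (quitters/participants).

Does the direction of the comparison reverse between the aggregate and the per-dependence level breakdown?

No

Moderate smokers: varenicline 152/318 = 47.8%, the combination therapy 178/473 = 37.6% → varenicline
Light smokers: varenicline 379/421 = 90.0%, the combination therapy 685/824 = 83.1% → varenicline
Heavy smokers: varenicline 93/409 = 22.7%, the combination therapy 134/434 = 30.9% → the combination therapy
Overall: varenicline 624/1148 = 54.4%, the combination therapy 997/1731 = 57.6% → the combination therapy
Neither sweeps: varenicline wins 2 of 3 groups, the combination therapy wins 1. The combination therapy wins overall but not every group — no Simpson reversal.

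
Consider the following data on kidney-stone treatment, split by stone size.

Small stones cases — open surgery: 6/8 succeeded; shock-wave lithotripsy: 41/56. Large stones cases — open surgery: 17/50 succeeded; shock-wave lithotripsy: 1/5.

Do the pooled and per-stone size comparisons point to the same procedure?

Small stones: open surgery 6/8 = 75.0%, shock-wave lithotripsy 41/56 = 73.2% → open surgery
Large stones: open surgery 17/50 = 34.0%, shock-wave lithotripsy 1/5 = 20.0% → open surgery
Overall: open surgery 23/58 = 39.7%, shock-wave lithotripsy 42/61 = 68.9% → shock-wave lithotripsy
Open surgery wins each stone group but shock-wave lithotripsy wins overall — the comparison reverses. Open surgery's cases skew toward large stones, which has a lower base rate.

No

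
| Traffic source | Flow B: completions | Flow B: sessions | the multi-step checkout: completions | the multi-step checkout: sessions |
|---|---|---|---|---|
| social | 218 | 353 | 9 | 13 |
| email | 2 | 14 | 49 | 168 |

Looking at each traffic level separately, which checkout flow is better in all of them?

Social: Flow B 218/353 = 61.8%, the multi-step checkout 9/13 = 69.2% → the multi-step checkout
Email: Flow B 2/14 = 14.3%, the multi-step checkout 49/168 = 29.2% → the multi-step checkout
The multi-step checkout has the higher rate in both groups.

the multi-step checkout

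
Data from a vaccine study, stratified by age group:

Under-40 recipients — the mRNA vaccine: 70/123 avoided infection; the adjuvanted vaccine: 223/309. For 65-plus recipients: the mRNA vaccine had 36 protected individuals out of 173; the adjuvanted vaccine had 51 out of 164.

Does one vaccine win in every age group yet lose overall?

No

Under-40: the mRNA vaccine 70/123 = 56.9%, the adjuvanted vaccine 223/309 = 72.2% → the adjuvanted vaccine
65-plus: the mRNA vaccine 36/173 = 20.8%, the adjuvanted vaccine 51/164 = 31.1% → the adjuvanted vaccine
Overall: the mRNA vaccine 106/296 = 35.8%, the adjuvanted vaccine 274/473 = 57.9% → the adjuvanted vaccine
The adjuvanted vaccine wins overall and in every age group — no reversal.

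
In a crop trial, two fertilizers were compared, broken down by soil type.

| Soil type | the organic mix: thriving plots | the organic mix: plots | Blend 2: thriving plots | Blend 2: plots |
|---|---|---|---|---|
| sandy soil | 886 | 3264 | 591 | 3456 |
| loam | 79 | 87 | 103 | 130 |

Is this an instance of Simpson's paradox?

No

Sandy soil: the organic mix 886/3264 = 27.1%, Blend 2 591/3456 = 17.1% → the organic mix
Loam: the organic mix 79/87 = 90.8%, Blend 2 103/130 = 79.2% → the organic mix
Overall: the organic mix 965/3351 = 28.8%, Blend 2 694/3586 = 19.4% → the organic mix
The organic mix wins overall and in every soil group — no reversal.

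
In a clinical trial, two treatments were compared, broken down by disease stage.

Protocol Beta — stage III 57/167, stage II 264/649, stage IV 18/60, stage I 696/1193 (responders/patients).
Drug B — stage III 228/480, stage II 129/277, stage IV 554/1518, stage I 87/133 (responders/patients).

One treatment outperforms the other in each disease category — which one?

Stage III: Protocol Beta 57/167 = 34.1%, Drug B 228/480 = 47.5% → Drug B
Stage II: Protocol Beta 264/649 = 40.7%, Drug B 129/277 = 46.6% → Drug B
Stage IV: Protocol Beta 18/60 = 30.0%, Drug B 554/1518 = 36.5% → Drug B
Stage I: Protocol Beta 696/1193 = 58.3%, Drug B 87/133 = 65.4% → Drug B
Drug B has the higher rate in all 4 groups.

Drug B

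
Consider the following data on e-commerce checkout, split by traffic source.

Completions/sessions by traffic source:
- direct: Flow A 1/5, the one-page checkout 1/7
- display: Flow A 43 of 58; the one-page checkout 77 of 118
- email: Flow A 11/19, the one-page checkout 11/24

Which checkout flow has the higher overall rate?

Direct: Flow A 1/5 = 20.0%, the one-page checkout 1/7 = 14.3% → Flow A
Display: Flow A 43/58 = 74.1%, the one-page checkout 77/118 = 65.3% → Flow A
Email: Flow A 11/19 = 57.9%, the one-page checkout 11/24 = 45.8% → Flow A
Overall: Flow A 55/82 = 67.1%, the one-page checkout 89/149 = 59.7% → Flow A

Flow A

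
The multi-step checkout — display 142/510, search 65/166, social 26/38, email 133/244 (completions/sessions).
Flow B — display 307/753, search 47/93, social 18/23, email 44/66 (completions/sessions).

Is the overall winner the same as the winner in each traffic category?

Display: the multi-step checkout 142/510 = 27.8%, Flow B 307/753 = 40.8% → Flow B
Search: the multi-step checkout 65/166 = 39.2%, Flow B 47/93 = 50.5% → Flow B
Social: the multi-step checkout 26/38 = 68.4%, Flow B 18/23 = 78.3% → Flow B
Email: the multi-step checkout 133/244 = 54.5%, Flow B 44/66 = 66.7% → Flow B
Overall: the multi-step checkout 366/958 = 38.2%, Flow B 416/935 = 44.5% → Flow B
Flow B wins overall and in every traffic group — no reversal.

Yes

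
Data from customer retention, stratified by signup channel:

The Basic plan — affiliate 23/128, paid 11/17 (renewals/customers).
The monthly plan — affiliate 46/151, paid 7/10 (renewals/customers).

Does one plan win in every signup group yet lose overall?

No

Affiliate: the Basic plan 23/128 = 18.0%, the monthly plan 46/151 = 30.5% → the monthly plan
Paid: the Basic plan 11/17 = 64.7%, the monthly plan 7/10 = 70.0% → the monthly plan
Overall: the Basic plan 34/145 = 23.4%, the monthly plan 53/161 = 32.9% → the monthly plan
The monthly plan wins overall and in every signup group — no reversal.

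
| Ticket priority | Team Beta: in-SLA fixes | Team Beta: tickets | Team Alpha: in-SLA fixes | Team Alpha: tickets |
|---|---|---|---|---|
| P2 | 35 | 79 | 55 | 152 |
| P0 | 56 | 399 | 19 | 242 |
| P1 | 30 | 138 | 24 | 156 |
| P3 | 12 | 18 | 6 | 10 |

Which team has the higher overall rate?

P2: Team Beta 35/79 = 44.3%, Team Alpha 55/152 = 36.2% → Team Beta
P0: Team Beta 56/399 = 14.0%, Team Alpha 19/242 = 7.9% → Team Beta
P1: Team Beta 30/138 = 21.7%, Team Alpha 24/156 = 15.4% → Team Beta
P3: Team Beta 12/18 = 66.7%, Team Alpha 6/10 = 60.0% → Team Beta
Overall: Team Beta 133/634 = 21.0%, Team Alpha 104/560 = 18.6% → Team Beta

Team Beta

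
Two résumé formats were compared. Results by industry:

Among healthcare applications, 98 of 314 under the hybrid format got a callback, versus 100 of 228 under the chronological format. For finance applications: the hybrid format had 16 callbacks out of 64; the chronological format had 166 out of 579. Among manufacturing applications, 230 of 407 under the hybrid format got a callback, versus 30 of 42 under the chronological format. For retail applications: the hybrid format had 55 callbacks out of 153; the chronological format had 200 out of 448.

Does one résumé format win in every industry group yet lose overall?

Yes

Healthcare: the hybrid format 98/314 = 31.2%, the chronological format 100/228 = 43.9% → the chronological format
Finance: the hybrid format 16/64 = 25.0%, the chronological format 166/579 = 28.7% → the chronological format
Manufacturing: the hybrid format 230/407 = 56.5%, the chronological format 30/42 = 71.4% → the chronological format
Retail: the hybrid format 55/153 = 35.9%, the chronological format 200/448 = 44.6% → the chronological format
Overall: the hybrid format 399/938 = 42.5%, the chronological format 496/1297 = 38.2% → the hybrid format
The chronological format wins each industry group but the hybrid format wins overall — the comparison reverses. The chronological format's applications skew toward finance, which has a lower base rate.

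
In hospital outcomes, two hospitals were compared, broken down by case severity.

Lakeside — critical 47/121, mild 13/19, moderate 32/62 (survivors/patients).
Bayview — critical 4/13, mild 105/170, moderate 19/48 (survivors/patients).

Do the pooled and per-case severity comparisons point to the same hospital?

No

Critical: Lakeside 47/121 = 38.8%, Bayview 4/13 = 30.8% → Lakeside
Mild: Lakeside 13/19 = 68.4%, Bayview 105/170 = 61.8% → Lakeside
Moderate: Lakeside 32/62 = 51.6%, Bayview 19/48 = 39.6% → Lakeside
Overall: Lakeside 92/202 = 45.5%, Bayview 128/231 = 55.4% → Bayview
Lakeside wins each case group but Bayview wins overall — the comparison reverses. Lakeside's patients skew toward critical, which has a lower base rate.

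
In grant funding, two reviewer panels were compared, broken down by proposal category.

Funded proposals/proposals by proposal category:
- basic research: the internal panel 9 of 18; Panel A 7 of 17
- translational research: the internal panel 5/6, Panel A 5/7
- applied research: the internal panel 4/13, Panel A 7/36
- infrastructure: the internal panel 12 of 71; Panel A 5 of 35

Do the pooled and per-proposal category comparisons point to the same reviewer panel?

Yes

Basic research: the internal panel 9/18 = 50.0%, Panel A 7/17 = 41.2% → the internal panel
Translational research: the internal panel 5/6 = 83.3%, Panel A 5/7 = 71.4% → the internal panel
Applied research: the internal panel 4/13 = 30.8%, Panel A 7/36 = 19.4% → the internal panel
Infrastructure: the internal panel 12/71 = 16.9%, Panel A 5/35 = 14.3% → the internal panel
Overall: the internal panel 30/108 = 27.8%, Panel A 24/95 = 25.3% → the internal panel
The internal panel wins overall and in every proposal group — no reversal.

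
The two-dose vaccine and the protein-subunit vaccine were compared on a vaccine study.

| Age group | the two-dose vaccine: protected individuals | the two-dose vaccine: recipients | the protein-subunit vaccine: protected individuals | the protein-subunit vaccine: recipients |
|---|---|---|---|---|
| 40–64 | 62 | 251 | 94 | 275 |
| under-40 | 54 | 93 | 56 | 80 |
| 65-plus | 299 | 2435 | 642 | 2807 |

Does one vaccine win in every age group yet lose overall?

40–64: the two-dose vaccine 62/251 = 24.7%, the protein-subunit vaccine 94/275 = 34.2% → the protein-subunit vaccine
Under-40: the two-dose vaccine 54/93 = 58.1%, the protein-subunit vaccine 56/80 = 70.0% → the protein-subunit vaccine
65-plus: the two-dose vaccine 299/2435 = 12.3%, the protein-subunit vaccine 642/2807 = 22.9% → the protein-subunit vaccine
Overall: the two-dose vaccine 415/2779 = 14.9%, the protein-subunit vaccine 792/3162 = 25.0% → the protein-subunit vaccine
The protein-subunit vaccine wins overall and in every age group — no reversal.

No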